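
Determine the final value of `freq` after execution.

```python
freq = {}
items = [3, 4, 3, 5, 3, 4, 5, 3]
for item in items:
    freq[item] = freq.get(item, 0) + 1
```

Let's trace through this code step by step.

Initialize: freq = {}
Initialize: items = [3, 4, 3, 5, 3, 4, 5, 3]
Entering loop: for item in items:

After execution: freq = {3: 4, 4: 2, 5: 2}
{3: 4, 4: 2, 5: 2}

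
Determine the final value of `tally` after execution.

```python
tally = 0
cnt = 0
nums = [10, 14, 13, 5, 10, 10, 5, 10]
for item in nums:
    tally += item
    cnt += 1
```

Let's trace through this code step by step.

Initialize: tally = 0
Initialize: cnt = 0
Initialize: nums = [10, 14, 13, 5, 10, 10, 5, 10]
Entering loop: for item in nums:

After execution: tally = 77
77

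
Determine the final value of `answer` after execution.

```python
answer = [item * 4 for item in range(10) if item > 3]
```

Let's trace through this code step by step.

Initialize: answer = [item * 4 for item in range(10) if item > 3]

After execution: answer = [16, 20, 24, 28, 32, 36]
[16, 20, 24, 28, 32, 36]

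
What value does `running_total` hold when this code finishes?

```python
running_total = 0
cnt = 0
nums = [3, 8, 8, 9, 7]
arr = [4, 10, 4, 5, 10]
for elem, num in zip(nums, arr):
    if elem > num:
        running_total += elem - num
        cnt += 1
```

Let's trace through this code step by step.

Initialize: running_total = 0
Initialize: cnt = 0
Initialize: nums = [3, 8, 8, 9, 7]
Initialize: arr = [4, 10, 4, 5, 10]
Entering loop: for elem, num in zip(nums, arr):

After execution: running_total = 8
8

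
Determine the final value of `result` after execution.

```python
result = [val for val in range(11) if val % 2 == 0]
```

Let's trace through this code step by step.

Initialize: result = [val for val in range(11) if val % 2 == 0]

After execution: result = [0, 2, 4, 6, 8, 10]
[0, 2, 4, 6, 8, 10]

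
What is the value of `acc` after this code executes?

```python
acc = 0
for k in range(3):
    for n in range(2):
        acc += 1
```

Let's trace through this code step by step.

Initialize: acc = 0
Entering loop: for k in range(3):

After execution: acc = 6
6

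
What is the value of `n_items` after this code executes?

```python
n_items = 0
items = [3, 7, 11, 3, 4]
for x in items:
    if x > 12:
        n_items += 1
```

Let's trace through this code step by step.

Initialize: n_items = 0
Initialize: items = [3, 7, 11, 3, 4]
Entering loop: for x in items:

After execution: n_items = 0
0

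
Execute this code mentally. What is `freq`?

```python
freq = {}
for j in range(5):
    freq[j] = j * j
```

Let's trace through this code step by step.

Initialize: freq = {}
Entering loop: for j in range(5):

After execution: freq = {0: 0, 1: 1, 2: 4, 3: 9, 4: 16}
{0: 0, 1: 1, 2: 4, 3: 9, 4: 16}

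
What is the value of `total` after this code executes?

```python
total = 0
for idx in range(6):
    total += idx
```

Let's trace through this code step by step.

Initialize: total = 0
Entering loop: for idx in range(6):

After execution: total = 15
15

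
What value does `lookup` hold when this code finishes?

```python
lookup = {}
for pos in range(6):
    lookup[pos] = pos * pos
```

Let's trace through this code step by step.

Initialize: lookup = {}
Entering loop: for pos in range(6):

After execution: lookup = {0: 0, 1: 1, 2: 4, 3: 9, 4: 16, 5: 25}
{0: 0, 1: 1, 2: 4, 3: 9, 4: 16, 5: 25}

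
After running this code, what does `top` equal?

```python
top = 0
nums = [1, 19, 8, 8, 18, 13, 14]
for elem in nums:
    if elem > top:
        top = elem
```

Let's trace through this code step by step.

Initialize: top = 0
Initialize: nums = [1, 19, 8, 8, 18, 13, 14]
Entering loop: for elem in nums:

After execution: top = 19
19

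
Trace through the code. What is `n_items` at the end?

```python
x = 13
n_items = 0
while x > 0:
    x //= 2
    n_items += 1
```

Let's trace through this code step by step.

Initialize: x = 13
Initialize: n_items = 0
Entering loop: while x > 0:

After execution: n_items = 4
4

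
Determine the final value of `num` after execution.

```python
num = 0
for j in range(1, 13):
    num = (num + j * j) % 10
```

Let's trace through this code step by step.

Initialize: num = 0
Entering loop: for j in range(1, 13):

After execution: num = 0
0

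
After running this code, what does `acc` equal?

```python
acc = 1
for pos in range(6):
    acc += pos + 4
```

Let's trace through this code step by step.

Initialize: acc = 1
Entering loop: for pos in range(6):

After execution: acc = 40
40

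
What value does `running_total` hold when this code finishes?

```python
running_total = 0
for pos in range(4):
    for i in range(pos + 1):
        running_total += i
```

Let's trace through this code step by step.

Initialize: running_total = 0
Entering loop: for pos in range(4):

After execution: running_total = 10
10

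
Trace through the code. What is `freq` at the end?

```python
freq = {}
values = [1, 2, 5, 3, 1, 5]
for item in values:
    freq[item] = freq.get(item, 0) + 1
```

Let's trace through this code step by step.

Initialize: freq = {}
Initialize: values = [1, 2, 5, 3, 1, 5]
Entering loop: for item in values:

After execution: freq = {1: 2, 2: 1, 5: 2, 3: 1}
{1: 2, 2: 1, 5: 2, 3: 1}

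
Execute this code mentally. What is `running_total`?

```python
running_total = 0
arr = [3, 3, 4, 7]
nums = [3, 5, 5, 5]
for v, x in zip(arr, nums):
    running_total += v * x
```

Let's trace through this code step by step.

Initialize: running_total = 0
Initialize: arr = [3, 3, 4, 7]
Initialize: nums = [3, 5, 5, 5]
Entering loop: for v, x in zip(arr, nums):

After execution: running_total = 79
79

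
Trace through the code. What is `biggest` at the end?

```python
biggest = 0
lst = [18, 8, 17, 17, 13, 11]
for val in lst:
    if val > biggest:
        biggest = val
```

Let's trace through this code step by step.

Initialize: biggest = 0
Initialize: lst = [18, 8, 17, 17, 13, 11]
Entering loop: for val in lst:

After execution: biggest = 18
18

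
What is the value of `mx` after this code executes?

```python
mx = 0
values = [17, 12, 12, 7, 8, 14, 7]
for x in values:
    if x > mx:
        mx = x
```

Let's trace through this code step by step.

Initialize: mx = 0
Initialize: values = [17, 12, 12, 7, 8, 14, 7]
Entering loop: for x in values:

After execution: mx = 17
17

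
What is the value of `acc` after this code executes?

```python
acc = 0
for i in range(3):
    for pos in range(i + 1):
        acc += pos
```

Let's trace through this code step by step.

Initialize: acc = 0
Entering loop: for i in range(3):

After execution: acc = 4
4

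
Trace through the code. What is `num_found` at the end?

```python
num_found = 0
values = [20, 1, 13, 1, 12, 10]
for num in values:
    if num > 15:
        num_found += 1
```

Let's trace through this code step by step.

Initialize: num_found = 0
Initialize: values = [20, 1, 13, 1, 12, 10]
Entering loop: for num in values:

After execution: num_found = 1
1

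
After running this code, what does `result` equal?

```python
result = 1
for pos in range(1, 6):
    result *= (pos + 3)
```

Let's trace through this code step by step.

Initialize: result = 1
Entering loop: for pos in range(1, 6):

After execution: result = 6720
6720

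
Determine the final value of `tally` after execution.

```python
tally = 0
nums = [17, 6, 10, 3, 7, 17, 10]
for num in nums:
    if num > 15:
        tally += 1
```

Let's trace through this code step by step.

Initialize: tally = 0
Initialize: nums = [17, 6, 10, 3, 7, 17, 10]
Entering loop: for num in nums:

After execution: tally = 2
2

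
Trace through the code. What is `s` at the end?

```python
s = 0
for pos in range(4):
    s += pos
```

Let's trace through this code step by step.

Initialize: s = 0
Entering loop: for pos in range(4):

After execution: s = 6
6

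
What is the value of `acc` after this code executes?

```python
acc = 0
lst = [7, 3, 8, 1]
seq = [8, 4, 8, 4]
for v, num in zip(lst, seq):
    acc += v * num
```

Let's trace through this code step by step.

Initialize: acc = 0
Initialize: lst = [7, 3, 8, 1]
Initialize: seq = [8, 4, 8, 4]
Entering loop: for v, num in zip(lst, seq):

After execution: acc = 136
136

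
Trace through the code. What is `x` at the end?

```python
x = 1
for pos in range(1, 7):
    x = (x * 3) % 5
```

Let's trace through this code step by step.

Initialize: x = 1
Entering loop: for pos in range(1, 7):

After execution: x = 4
4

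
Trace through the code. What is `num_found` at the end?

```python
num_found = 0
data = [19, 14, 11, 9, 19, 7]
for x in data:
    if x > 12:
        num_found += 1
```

Let's trace through this code step by step.

Initialize: num_found = 0
Initialize: data = [19, 14, 11, 9, 19, 7]
Entering loop: for x in data:

After execution: num_found = 3
3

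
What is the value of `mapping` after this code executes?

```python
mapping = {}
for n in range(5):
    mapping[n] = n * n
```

Let's trace through this code step by step.

Initialize: mapping = {}
Entering loop: for n in range(5):

After execution: mapping = {0: 0, 1: 1, 2: 4, 3: 9, 4: 16}
{0: 0, 1: 1, 2: 4, 3: 9, 4: 16}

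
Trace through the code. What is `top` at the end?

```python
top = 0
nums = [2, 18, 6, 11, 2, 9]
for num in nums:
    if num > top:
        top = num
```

Let's trace through this code step by step.

Initialize: top = 0
Initialize: nums = [2, 18, 6, 11, 2, 9]
Entering loop: for num in nums:

After execution: top = 18
18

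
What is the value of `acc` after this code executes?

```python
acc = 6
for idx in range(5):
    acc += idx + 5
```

Let's trace through this code step by step.

Initialize: acc = 6
Entering loop: for idx in range(5):

After execution: acc = 41
41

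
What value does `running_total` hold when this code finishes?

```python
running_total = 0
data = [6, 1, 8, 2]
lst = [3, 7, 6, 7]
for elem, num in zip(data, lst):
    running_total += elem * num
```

Let's trace through this code step by step.

Initialize: running_total = 0
Initialize: data = [6, 1, 8, 2]
Initialize: lst = [3, 7, 6, 7]
Entering loop: for elem, num in zip(data, lst):

After execution: running_total = 87
87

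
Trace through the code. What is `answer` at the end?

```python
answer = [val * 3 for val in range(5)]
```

Let's trace through this code step by step.

Initialize: answer = [val * 3 for val in range(5)]

After execution: answer = [0, 3, 6, 9, 12]
[0, 3, 6, 9, 12]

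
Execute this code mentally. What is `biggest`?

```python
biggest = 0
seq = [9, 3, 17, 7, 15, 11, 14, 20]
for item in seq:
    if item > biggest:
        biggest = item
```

Let's trace through this code step by step.

Initialize: biggest = 0
Initialize: seq = [9, 3, 17, 7, 15, 11, 14, 20]
Entering loop: for item in seq:

After execution: biggest = 20
20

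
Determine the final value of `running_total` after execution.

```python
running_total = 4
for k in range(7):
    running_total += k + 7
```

Let's trace through this code step by step.

Initialize: running_total = 4
Entering loop: for k in range(7):

After execution: running_total = 74
74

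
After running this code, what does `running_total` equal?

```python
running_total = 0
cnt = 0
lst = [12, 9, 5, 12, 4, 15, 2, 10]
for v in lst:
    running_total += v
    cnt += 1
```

Let's trace through this code step by step.

Initialize: running_total = 0
Initialize: cnt = 0
Initialize: lst = [12, 9, 5, 12, 4, 15, 2, 10]
Entering loop: for v in lst:

After execution: running_total = 69
69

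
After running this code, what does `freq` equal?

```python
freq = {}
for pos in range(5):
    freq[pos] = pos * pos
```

Let's trace through this code step by step.

Initialize: freq = {}
Entering loop: for pos in range(5):

After execution: freq = {0: 0, 1: 1, 2: 4, 3: 9, 4: 16}
{0: 0, 1: 1, 2: 4, 3: 9, 4: 16}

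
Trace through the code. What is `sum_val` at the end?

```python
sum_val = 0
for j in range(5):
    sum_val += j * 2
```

Let's trace through this code step by step.

Initialize: sum_val = 0
Entering loop: for j in range(5):

After execution: sum_val = 20
20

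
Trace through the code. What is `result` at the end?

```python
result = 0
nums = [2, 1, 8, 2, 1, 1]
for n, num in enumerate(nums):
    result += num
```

Let's trace through this code step by step.

Initialize: result = 0
Initialize: nums = [2, 1, 8, 2, 1, 1]
Entering loop: for n, num in enumerate(nums):

After execution: result = 15
15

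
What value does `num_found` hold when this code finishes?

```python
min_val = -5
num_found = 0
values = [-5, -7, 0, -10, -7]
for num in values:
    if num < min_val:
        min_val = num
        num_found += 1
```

Let's trace through this code step by step.

Initialize: min_val = -5
Initialize: num_found = 0
Initialize: values = [-5, -7, 0, -10, -7]
Entering loop: for num in values:

After execution: num_found = 2
2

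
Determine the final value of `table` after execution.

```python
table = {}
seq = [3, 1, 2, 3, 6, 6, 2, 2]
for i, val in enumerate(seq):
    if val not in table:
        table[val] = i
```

Let's trace through this code step by step.

Initialize: table = {}
Initialize: seq = [3, 1, 2, 3, 6, 6, 2, 2]
Entering loop: for i, val in enumerate(seq):

After execution: table = {3: 0, 1: 1, 2: 2, 6: 4}
{3: 0, 1: 1, 2: 2, 6: 4}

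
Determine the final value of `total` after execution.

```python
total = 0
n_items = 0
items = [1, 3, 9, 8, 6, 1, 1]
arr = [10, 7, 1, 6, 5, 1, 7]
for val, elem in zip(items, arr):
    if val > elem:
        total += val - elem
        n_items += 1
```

Let's trace through this code step by step.

Initialize: total = 0
Initialize: n_items = 0
Initialize: items = [1, 3, 9, 8, 6, 1, 1]
Initialize: arr = [10, 7, 1, 6, 5, 1, 7]
Entering loop: for val, elem in zip(items, arr):

After execution: total = 11
11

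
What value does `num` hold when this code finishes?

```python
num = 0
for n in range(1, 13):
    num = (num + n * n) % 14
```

Let's trace through this code step by step.

Initialize: num = 0
Entering loop: for n in range(1, 13):

After execution: num = 6
6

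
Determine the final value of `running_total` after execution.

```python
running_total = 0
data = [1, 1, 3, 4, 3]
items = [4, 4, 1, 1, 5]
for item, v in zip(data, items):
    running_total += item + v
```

Let's trace through this code step by step.

Initialize: running_total = 0
Initialize: data = [1, 1, 3, 4, 3]
Initialize: items = [4, 4, 1, 1, 5]
Entering loop: for item, v in zip(data, items):

After execution: running_total = 27
27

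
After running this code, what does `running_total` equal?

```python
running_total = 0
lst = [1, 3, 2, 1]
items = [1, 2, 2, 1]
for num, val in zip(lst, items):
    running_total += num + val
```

Let's trace through this code step by step.

Initialize: running_total = 0
Initialize: lst = [1, 3, 2, 1]
Initialize: items = [1, 2, 2, 1]
Entering loop: for num, val in zip(lst, items):

After execution: running_total = 13
13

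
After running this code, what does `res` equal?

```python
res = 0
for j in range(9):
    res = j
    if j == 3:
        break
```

Let's trace through this code step by step.

Initialize: res = 0
Entering loop: for j in range(9):

After execution: res = 3
3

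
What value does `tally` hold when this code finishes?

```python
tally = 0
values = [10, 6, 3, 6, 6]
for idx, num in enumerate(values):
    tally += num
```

Let's trace through this code step by step.

Initialize: tally = 0
Initialize: values = [10, 6, 3, 6, 6]
Entering loop: for idx, num in enumerate(values):

After execution: tally = 31
31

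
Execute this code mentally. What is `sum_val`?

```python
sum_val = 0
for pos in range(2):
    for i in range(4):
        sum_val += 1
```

Let's trace through this code step by step.

Initialize: sum_val = 0
Entering loop: for pos in range(2):

After execution: sum_val = 8
8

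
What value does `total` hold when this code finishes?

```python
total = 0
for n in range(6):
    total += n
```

Let's trace through this code step by step.

Initialize: total = 0
Entering loop: for n in range(6):

After execution: total = 15
15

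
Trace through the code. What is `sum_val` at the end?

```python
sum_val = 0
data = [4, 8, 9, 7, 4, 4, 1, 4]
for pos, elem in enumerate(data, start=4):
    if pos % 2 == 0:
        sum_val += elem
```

Let's trace through this code step by step.

Initialize: sum_val = 0
Initialize: data = [4, 8, 9, 7, 4, 4, 1, 4]
Entering loop: for pos, elem in enumerate(data, start=4):

After execution: sum_val = 18
18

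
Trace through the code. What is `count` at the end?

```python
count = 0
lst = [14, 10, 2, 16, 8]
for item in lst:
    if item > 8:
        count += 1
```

Let's trace through this code step by step.

Initialize: count = 0
Initialize: lst = [14, 10, 2, 16, 8]
Entering loop: for item in lst:

After execution: count = 3
3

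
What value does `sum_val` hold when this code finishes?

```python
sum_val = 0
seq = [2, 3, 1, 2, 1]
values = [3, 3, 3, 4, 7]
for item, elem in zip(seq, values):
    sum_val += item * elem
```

Let's trace through this code step by step.

Initialize: sum_val = 0
Initialize: seq = [2, 3, 1, 2, 1]
Initialize: values = [3, 3, 3, 4, 7]
Entering loop: for item, elem in zip(seq, values):

After execution: sum_val = 33
33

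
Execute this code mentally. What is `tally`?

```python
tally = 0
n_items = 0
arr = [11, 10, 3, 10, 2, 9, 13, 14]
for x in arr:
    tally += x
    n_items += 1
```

Let's trace through this code step by step.

Initialize: tally = 0
Initialize: n_items = 0
Initialize: arr = [11, 10, 3, 10, 2, 9, 13, 14]
Entering loop: for x in arr:

After execution: tally = 72
72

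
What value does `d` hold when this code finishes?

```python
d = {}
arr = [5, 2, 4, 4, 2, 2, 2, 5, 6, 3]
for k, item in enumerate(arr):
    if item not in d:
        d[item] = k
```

Let's trace through this code step by step.

Initialize: d = {}
Initialize: arr = [5, 2, 4, 4, 2, 2, 2, 5, 6, 3]
Entering loop: for k, item in enumerate(arr):

After execution: d = {5: 0, 2: 1, 4: 2, 6: 8, 3: 9}
{5: 0, 2: 1, 4: 2, 6: 8, 3: 9}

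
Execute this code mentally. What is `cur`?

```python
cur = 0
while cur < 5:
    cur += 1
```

Let's trace through this code step by step.

Initialize: cur = 0
Entering loop: while cur < 5:

After execution: cur = 5
5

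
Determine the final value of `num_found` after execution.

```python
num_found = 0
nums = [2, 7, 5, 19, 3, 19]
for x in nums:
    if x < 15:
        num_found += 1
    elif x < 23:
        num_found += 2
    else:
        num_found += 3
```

Let's trace through this code step by step.

Initialize: num_found = 0
Initialize: nums = [2, 7, 5, 19, 3, 19]
Entering loop: for x in nums:

After execution: num_found = 8
8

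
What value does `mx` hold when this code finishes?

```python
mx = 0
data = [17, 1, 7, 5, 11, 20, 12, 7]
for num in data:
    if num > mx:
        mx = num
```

Let's trace through this code step by step.

Initialize: mx = 0
Initialize: data = [17, 1, 7, 5, 11, 20, 12, 7]
Entering loop: for num in data:

After execution: mx = 20
20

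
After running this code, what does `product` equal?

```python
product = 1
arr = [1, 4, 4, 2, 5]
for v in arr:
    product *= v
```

Let's trace through this code step by step.

Initialize: product = 1
Initialize: arr = [1, 4, 4, 2, 5]
Entering loop: for v in arr:

After execution: product = 160
160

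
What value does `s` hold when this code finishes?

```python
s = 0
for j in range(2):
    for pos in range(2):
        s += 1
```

Let's trace through this code step by step.

Initialize: s = 0
Entering loop: for j in range(2):

After execution: s = 4
4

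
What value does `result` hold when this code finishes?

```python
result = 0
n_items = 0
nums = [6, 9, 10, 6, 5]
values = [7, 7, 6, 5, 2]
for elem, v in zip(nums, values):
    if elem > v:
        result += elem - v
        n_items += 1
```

Let's trace through this code step by step.

Initialize: result = 0
Initialize: n_items = 0
Initialize: nums = [6, 9, 10, 6, 5]
Initialize: values = [7, 7, 6, 5, 2]
Entering loop: for elem, v in zip(nums, values):

After execution: result = 10
10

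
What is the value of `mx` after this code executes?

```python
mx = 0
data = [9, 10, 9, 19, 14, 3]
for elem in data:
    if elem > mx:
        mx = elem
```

Let's trace through this code step by step.

Initialize: mx = 0
Initialize: data = [9, 10, 9, 19, 14, 3]
Entering loop: for elem in data:

After execution: mx = 19
19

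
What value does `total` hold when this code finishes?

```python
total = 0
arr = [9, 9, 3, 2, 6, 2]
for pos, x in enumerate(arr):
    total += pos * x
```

Let's trace through this code step by step.

Initialize: total = 0
Initialize: arr = [9, 9, 3, 2, 6, 2]
Entering loop: for pos, x in enumerate(arr):

After execution: total = 55
55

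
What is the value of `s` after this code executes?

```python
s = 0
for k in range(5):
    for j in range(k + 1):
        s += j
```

Let's trace through this code step by step.

Initialize: s = 0
Entering loop: for k in range(5):

After execution: s = 20
20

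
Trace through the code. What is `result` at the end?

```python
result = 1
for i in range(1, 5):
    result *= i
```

Let's trace through this code step by step.

Initialize: result = 1
Entering loop: for i in range(1, 5):

After execution: result = 24
24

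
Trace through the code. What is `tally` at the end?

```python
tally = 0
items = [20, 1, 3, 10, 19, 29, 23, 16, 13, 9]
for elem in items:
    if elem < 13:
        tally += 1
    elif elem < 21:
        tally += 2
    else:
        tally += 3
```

Let's trace through this code step by step.

Initialize: tally = 0
Initialize: items = [20, 1, 3, 10, 19, 29, 23, 16, 13, 9]
Entering loop: for elem in items:

After execution: tally = 18
18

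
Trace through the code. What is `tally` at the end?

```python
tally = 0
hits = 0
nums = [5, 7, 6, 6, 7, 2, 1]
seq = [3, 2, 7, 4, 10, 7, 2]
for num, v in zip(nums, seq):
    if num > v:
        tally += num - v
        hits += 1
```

Let's trace through this code step by step.

Initialize: tally = 0
Initialize: hits = 0
Initialize: nums = [5, 7, 6, 6, 7, 2, 1]
Initialize: seq = [3, 2, 7, 4, 10, 7, 2]
Entering loop: for num, v in zip(nums, seq):

After execution: tally = 9
9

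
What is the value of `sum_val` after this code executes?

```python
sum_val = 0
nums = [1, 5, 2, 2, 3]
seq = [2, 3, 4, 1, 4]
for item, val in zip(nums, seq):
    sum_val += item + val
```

Let's trace through this code step by step.

Initialize: sum_val = 0
Initialize: nums = [1, 5, 2, 2, 3]
Initialize: seq = [2, 3, 4, 1, 4]
Entering loop: for item, val in zip(nums, seq):

After execution: sum_val = 27
27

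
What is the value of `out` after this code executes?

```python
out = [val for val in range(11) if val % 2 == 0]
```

Let's trace through this code step by step.

Initialize: out = [val for val in range(11) if val % 2 == 0]

After execution: out = [0, 2, 4, 6, 8, 10]
[0, 2, 4, 6, 8, 10]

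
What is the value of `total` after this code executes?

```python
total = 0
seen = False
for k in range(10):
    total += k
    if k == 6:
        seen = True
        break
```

Let's trace through this code step by step.

Initialize: total = 0
Initialize: seen = False
Entering loop: for k in range(10):

After execution: total = 21
21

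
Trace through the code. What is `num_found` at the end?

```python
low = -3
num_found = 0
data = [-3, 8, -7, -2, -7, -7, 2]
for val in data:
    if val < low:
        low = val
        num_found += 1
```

Let's trace through this code step by step.

Initialize: low = -3
Initialize: num_found = 0
Initialize: data = [-3, 8, -7, -2, -7, -7, 2]
Entering loop: for val in data:

After execution: num_found = 1
1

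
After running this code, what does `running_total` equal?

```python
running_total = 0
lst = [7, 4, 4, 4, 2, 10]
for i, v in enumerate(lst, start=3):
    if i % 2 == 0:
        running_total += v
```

Let's trace through this code step by step.

Initialize: running_total = 0
Initialize: lst = [7, 4, 4, 4, 2, 10]
Entering loop: for i, v in enumerate(lst, start=3):

After execution: running_total = 18
18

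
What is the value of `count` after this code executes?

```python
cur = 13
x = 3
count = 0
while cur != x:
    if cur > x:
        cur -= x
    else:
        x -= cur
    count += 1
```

Let's trace through this code step by step.

Initialize: cur = 13
Initialize: x = 3
Initialize: count = 0
Entering loop: while cur != x:

After execution: count = 6
6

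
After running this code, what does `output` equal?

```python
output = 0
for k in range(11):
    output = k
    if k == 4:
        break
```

Let's trace through this code step by step.

Initialize: output = 0
Entering loop: for k in range(11):

After execution: output = 4
4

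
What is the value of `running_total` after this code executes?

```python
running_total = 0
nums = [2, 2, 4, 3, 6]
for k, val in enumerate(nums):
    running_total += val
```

Let's trace through this code step by step.

Initialize: running_total = 0
Initialize: nums = [2, 2, 4, 3, 6]
Entering loop: for k, val in enumerate(nums):

After execution: running_total = 17
17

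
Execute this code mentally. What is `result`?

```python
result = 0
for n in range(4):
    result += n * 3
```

Let's trace through this code step by step.

Initialize: result = 0
Entering loop: for n in range(4):

After execution: result = 18
18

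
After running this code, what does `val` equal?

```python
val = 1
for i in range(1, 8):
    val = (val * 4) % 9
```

Let's trace through this code step by step.

Initialize: val = 1
Entering loop: for i in range(1, 8):

After execution: val = 4
4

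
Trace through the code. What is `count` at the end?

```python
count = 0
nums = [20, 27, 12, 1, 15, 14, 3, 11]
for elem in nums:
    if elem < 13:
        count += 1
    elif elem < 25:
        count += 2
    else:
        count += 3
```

Let's trace through this code step by step.

Initialize: count = 0
Initialize: nums = [20, 27, 12, 1, 15, 14, 3, 11]
Entering loop: for elem in nums:

After execution: count = 13
13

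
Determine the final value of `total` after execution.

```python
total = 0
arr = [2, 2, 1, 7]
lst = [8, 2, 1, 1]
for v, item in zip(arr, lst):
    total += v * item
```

Let's trace through this code step by step.

Initialize: total = 0
Initialize: arr = [2, 2, 1, 7]
Initialize: lst = [8, 2, 1, 1]
Entering loop: for v, item in zip(arr, lst):

After execution: total = 28
28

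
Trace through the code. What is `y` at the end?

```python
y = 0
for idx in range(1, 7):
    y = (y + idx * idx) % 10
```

Let's trace through this code step by step.

Initialize: y = 0
Entering loop: for idx in range(1, 7):

After execution: y = 1
1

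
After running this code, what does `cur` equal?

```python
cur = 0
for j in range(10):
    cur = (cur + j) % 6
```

Let's trace through this code step by step.

Initialize: cur = 0
Entering loop: for j in range(10):

After execution: cur = 3
3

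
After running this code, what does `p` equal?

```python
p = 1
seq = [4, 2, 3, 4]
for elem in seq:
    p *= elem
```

Let's trace through this code step by step.

Initialize: p = 1
Initialize: seq = [4, 2, 3, 4]
Entering loop: for elem in seq:

After execution: p = 96
96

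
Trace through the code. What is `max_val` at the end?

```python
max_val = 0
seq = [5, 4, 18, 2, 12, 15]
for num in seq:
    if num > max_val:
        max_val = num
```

Let's trace through this code step by step.

Initialize: max_val = 0
Initialize: seq = [5, 4, 18, 2, 12, 15]
Entering loop: for num in seq:

After execution: max_val = 18
18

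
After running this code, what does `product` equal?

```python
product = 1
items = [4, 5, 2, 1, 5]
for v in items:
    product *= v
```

Let's trace through this code step by step.

Initialize: product = 1
Initialize: items = [4, 5, 2, 1, 5]
Entering loop: for v in items:

After execution: product = 200
200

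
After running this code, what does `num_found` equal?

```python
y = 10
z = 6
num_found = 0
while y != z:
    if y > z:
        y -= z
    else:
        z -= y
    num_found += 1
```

Let's trace through this code step by step.

Initialize: y = 10
Initialize: z = 6
Initialize: num_found = 0
Entering loop: while y != z:

After execution: num_found = 3
3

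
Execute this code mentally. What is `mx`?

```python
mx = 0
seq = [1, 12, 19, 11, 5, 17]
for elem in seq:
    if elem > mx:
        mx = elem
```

Let's trace through this code step by step.

Initialize: mx = 0
Initialize: seq = [1, 12, 19, 11, 5, 17]
Entering loop: for elem in seq:

After execution: mx = 19
19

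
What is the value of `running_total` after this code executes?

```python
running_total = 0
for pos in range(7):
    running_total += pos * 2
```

Let's trace through this code step by step.

Initialize: running_total = 0
Entering loop: for pos in range(7):

After execution: running_total = 42
42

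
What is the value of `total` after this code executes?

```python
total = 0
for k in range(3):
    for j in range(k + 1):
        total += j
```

Let's trace through this code step by step.

Initialize: total = 0
Entering loop: for k in range(3):

After execution: total = 4
4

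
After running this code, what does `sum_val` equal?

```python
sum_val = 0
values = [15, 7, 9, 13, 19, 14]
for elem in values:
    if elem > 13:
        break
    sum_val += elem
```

Let's trace through this code step by step.

Initialize: sum_val = 0
Initialize: values = [15, 7, 9, 13, 19, 14]
Entering loop: for elem in values:

After execution: sum_val = 0
0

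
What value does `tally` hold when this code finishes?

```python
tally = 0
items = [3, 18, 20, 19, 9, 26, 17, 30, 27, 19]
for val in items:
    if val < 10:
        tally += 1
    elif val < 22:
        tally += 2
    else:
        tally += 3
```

Let's trace through this code step by step.

Initialize: tally = 0
Initialize: items = [3, 18, 20, 19, 9, 26, 17, 30, 27, 19]
Entering loop: for val in items:

After execution: tally = 21
21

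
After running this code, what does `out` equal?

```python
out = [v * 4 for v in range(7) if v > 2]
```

Let's trace through this code step by step.

Initialize: out = [v * 4 for v in range(7) if v > 2]

After execution: out = [12, 16, 20, 24]
[12, 16, 20, 24]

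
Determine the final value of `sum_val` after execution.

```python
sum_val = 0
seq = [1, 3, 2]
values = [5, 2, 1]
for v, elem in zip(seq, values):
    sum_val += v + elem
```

Let's trace through this code step by step.

Initialize: sum_val = 0
Initialize: seq = [1, 3, 2]
Initialize: values = [5, 2, 1]
Entering loop: for v, elem in zip(seq, values):

After execution: sum_val = 14
14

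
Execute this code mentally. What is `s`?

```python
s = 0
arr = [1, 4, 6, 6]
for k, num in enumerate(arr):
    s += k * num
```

Let's trace through this code step by step.

Initialize: s = 0
Initialize: arr = [1, 4, 6, 6]
Entering loop: for k, num in enumerate(arr):

After execution: s = 34
34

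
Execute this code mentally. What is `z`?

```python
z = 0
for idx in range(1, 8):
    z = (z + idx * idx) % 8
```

Let's trace through this code step by step.

Initialize: z = 0
Entering loop: for idx in range(1, 8):

After execution: z = 4
4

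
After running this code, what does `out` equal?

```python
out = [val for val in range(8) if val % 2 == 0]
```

Let's trace through this code step by step.

Initialize: out = [val for val in range(8) if val % 2 == 0]

After execution: out = [0, 2, 4, 6]
[0, 2, 4, 6]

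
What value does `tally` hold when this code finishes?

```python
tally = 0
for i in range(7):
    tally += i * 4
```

Let's trace through this code step by step.

Initialize: tally = 0
Entering loop: for i in range(7):

After execution: tally = 84
84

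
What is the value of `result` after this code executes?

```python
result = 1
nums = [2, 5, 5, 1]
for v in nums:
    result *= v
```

Let's trace through this code step by step.

Initialize: result = 1
Initialize: nums = [2, 5, 5, 1]
Entering loop: for v in nums:

After execution: result = 50
50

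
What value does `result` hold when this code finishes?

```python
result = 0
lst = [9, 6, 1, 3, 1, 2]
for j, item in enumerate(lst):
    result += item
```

Let's trace through this code step by step.

Initialize: result = 0
Initialize: lst = [9, 6, 1, 3, 1, 2]
Entering loop: for j, item in enumerate(lst):

After execution: result = 22
22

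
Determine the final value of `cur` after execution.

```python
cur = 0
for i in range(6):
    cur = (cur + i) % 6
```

Let's trace through this code step by step.

Initialize: cur = 0
Entering loop: for i in range(6):

After execution: cur = 3
3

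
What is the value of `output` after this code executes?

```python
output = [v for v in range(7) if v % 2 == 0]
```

Let's trace through this code step by step.

Initialize: output = [v for v in range(7) if v % 2 == 0]

After execution: output = [0, 2, 4, 6]
[0, 2, 4, 6]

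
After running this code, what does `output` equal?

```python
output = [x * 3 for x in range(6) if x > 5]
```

Let's trace through this code step by step.

Initialize: output = [x * 3 for x in range(6) if x > 5]

After execution: output = []
[]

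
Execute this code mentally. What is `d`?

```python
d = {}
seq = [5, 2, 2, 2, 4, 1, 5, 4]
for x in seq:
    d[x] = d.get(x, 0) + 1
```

Let's trace through this code step by step.

Initialize: d = {}
Initialize: seq = [5, 2, 2, 2, 4, 1, 5, 4]
Entering loop: for x in seq:

After execution: d = {5: 2, 2: 3, 4: 2, 1: 1}
{5: 2, 2: 3, 4: 2, 1: 1}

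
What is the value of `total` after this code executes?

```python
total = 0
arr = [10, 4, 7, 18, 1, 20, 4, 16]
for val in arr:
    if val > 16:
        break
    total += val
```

Let's trace through this code step by step.

Initialize: total = 0
Initialize: arr = [10, 4, 7, 18, 1, 20, 4, 16]
Entering loop: for val in arr:

After execution: total = 21
21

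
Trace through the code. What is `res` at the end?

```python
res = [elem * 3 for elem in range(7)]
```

Let's trace through this code step by step.

Initialize: res = [elem * 3 for elem in range(7)]

After execution: res = [0, 3, 6, 9, 12, 15, 18]
[0, 3, 6, 9, 12, 15, 18]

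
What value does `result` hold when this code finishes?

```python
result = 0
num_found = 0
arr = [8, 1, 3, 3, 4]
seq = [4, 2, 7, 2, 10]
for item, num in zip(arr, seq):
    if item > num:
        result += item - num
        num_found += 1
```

Let's trace through this code step by step.

Initialize: result = 0
Initialize: num_found = 0
Initialize: arr = [8, 1, 3, 3, 4]
Initialize: seq = [4, 2, 7, 2, 10]
Entering loop: for item, num in zip(arr, seq):

After execution: result = 5
5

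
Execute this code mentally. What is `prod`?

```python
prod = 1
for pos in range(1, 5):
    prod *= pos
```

Let's trace through this code step by step.

Initialize: prod = 1
Entering loop: for pos in range(1, 5):

After execution: prod = 24
24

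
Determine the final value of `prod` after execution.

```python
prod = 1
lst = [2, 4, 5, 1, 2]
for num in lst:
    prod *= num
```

Let's trace through this code step by step.

Initialize: prod = 1
Initialize: lst = [2, 4, 5, 1, 2]
Entering loop: for num in lst:

After execution: prod = 80
80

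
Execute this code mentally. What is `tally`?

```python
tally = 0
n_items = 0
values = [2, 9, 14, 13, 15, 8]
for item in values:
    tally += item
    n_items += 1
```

Let's trace through this code step by step.

Initialize: tally = 0
Initialize: n_items = 0
Initialize: values = [2, 9, 14, 13, 15, 8]
Entering loop: for item in values:

After execution: tally = 61
61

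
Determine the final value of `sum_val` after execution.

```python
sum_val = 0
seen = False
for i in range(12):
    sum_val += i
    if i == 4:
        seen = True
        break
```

Let's trace through this code step by step.

Initialize: sum_val = 0
Initialize: seen = False
Entering loop: for i in range(12):

After execution: sum_val = 10
10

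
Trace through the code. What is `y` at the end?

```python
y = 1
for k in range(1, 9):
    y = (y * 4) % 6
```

Let's trace through this code step by step.

Initialize: y = 1
Entering loop: for k in range(1, 9):

After execution: y = 4
4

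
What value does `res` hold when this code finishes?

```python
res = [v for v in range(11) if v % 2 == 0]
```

Let's trace through this code step by step.

Initialize: res = [v for v in range(11) if v % 2 == 0]

After execution: res = [0, 2, 4, 6, 8, 10]
[0, 2, 4, 6, 8, 10]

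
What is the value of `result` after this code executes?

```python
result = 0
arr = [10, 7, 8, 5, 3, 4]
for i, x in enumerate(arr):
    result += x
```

Let's trace through this code step by step.

Initialize: result = 0
Initialize: arr = [10, 7, 8, 5, 3, 4]
Entering loop: for i, x in enumerate(arr):

After execution: result = 37
37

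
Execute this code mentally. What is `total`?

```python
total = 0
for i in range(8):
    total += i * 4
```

Let's trace through this code step by step.

Initialize: total = 0
Entering loop: for i in range(8):

After execution: total = 112
112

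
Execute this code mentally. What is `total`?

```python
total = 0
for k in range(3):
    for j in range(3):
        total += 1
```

Let's trace through this code step by step.

Initialize: total = 0
Entering loop: for k in range(3):

After execution: total = 9
9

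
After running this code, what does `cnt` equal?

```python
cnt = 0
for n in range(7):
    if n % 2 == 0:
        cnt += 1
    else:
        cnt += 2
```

Let's trace through this code step by step.

Initialize: cnt = 0
Entering loop: for n in range(7):

After execution: cnt = 10
10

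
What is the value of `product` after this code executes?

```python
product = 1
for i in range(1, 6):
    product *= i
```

Let's trace through this code step by step.

Initialize: product = 1
Entering loop: for i in range(1, 6):

After execution: product = 120
120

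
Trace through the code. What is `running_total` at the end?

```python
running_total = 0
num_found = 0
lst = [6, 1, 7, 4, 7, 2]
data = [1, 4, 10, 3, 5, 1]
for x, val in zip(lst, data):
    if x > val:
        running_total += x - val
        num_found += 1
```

Let's trace through this code step by step.

Initialize: running_total = 0
Initialize: num_found = 0
Initialize: lst = [6, 1, 7, 4, 7, 2]
Initialize: data = [1, 4, 10, 3, 5, 1]
Entering loop: for x, val in zip(lst, data):

After execution: running_total = 9
9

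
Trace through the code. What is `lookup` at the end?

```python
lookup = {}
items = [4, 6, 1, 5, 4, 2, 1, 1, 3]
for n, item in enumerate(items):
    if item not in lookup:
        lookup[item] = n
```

Let's trace through this code step by step.

Initialize: lookup = {}
Initialize: items = [4, 6, 1, 5, 4, 2, 1, 1, 3]
Entering loop: for n, item in enumerate(items):

After execution: lookup = {4: 0, 6: 1, 1: 2, 5: 3, 2: 5, 3: 8}
{4: 0, 6: 1, 1: 2, 5: 3, 2: 5, 3: 8}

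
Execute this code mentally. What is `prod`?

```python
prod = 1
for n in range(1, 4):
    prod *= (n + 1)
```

Let's trace through this code step by step.

Initialize: prod = 1
Entering loop: for n in range(1, 4):

After execution: prod = 24
24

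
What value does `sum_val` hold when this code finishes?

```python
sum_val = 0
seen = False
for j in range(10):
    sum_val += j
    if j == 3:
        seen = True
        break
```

Let's trace through this code step by step.

Initialize: sum_val = 0
Initialize: seen = False
Entering loop: for j in range(10):

After execution: sum_val = 6
6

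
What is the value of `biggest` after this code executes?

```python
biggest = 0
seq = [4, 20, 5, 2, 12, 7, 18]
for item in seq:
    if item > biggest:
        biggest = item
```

Let's trace through this code step by step.

Initialize: biggest = 0
Initialize: seq = [4, 20, 5, 2, 12, 7, 18]
Entering loop: for item in seq:

After execution: biggest = 20
20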